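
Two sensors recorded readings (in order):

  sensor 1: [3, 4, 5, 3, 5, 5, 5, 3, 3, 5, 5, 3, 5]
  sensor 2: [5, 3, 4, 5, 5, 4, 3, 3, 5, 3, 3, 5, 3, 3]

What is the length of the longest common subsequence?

Match 3 [1,2] → 4 [2,3] → 5 [3,5] → 3 [4,8] → 5 [7,9] → 3 [8,10] → 3 [9,11] → 5 [10,12] → 3 [12,14] — 9 values in the same relative order in both. dp[13][14] = 9 confirms this is the maximum.

9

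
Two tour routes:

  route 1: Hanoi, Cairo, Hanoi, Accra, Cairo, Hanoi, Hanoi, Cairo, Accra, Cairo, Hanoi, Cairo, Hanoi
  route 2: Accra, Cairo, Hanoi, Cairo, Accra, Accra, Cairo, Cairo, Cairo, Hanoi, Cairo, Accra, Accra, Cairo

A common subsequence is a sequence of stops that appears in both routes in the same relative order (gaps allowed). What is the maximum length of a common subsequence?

One common subsequence of length 8: Hanoi at route 1[1]=route 2[3]; then Cairo at route 1[2]=route 2[4]; then Accra at route 1[4]=route 2[6]; then Cairo at route 1[5]=route 2[9]; then Hanoi at route 1[7]=route 2[10]; then Cairo at route 1[8]=route 2[11]; then Accra at route 1[9]=route 2[13]; then Cairo at route 1[12]=route 2[14], and the DP table's final entry dp[13][14] is also 8, so no common subsequence is longer.

8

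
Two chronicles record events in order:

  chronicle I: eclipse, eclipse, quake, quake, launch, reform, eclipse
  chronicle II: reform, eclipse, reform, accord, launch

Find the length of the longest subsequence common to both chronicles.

One common subsequence of length 2: eclipse [1,2], launch [5,5]. Since dp[7][5] = 2, nothing longer is possible.

2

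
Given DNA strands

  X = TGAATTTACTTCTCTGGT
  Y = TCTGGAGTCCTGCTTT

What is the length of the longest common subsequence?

10

One common subsequence of length 10: T at X[1]=Y[3], G at X[2]=Y[5], A at X[3]=Y[6], T at X[5]=Y[8], C at X[9]=Y[10], T at X[10]=Y[11], C at X[12]=Y[13], T at X[13]=Y[14], T at X[15]=Y[15], T at X[18]=Y[16]. dp[18][16] = 10 confirms this is the maximum.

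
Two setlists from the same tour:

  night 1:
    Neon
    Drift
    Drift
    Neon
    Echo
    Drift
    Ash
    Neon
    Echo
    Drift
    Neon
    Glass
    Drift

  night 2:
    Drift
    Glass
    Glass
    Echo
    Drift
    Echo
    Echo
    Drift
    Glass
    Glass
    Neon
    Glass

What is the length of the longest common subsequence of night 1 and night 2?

7

Taking Drift at night 1[2]=night 2[1], then Drift at night 1[3]=night 2[5], then Echo at night 1[5]=night 2[6], then Echo at night 1[9]=night 2[7], then Drift at night 1[10]=night 2[8], then Neon at night 1[11]=night 2[11], then Glass at night 1[12]=night 2[12] gives a common subsequence of length 7. Since dp[13][12] = 7, nothing longer is possible.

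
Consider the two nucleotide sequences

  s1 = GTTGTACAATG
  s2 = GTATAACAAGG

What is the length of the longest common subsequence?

8

Let dp[i][j] be the LCS length of the first i bases of s1 and the first j bases of s2. dp[i][j] = dp[i-1][j-1]+1 when the i-th and j-th bases match, else max(dp[i-1][j], dp[i][j-1]).
    ·  G  T  A  T  A  A  C  A  A  G  G
 ·  0  0  0  0  0  0  0  0  0  0  0  0
 G  0  1  1  1  1  1  1  1  1  1  1  1
 T  0  1  2  2  2  2  2  2  2  2  2  2
 T  0  1  2  2  3  3  3  3  3  3  3  3
 G  0  1  2  2  3  3  3  3  3  3  4  4
 T  0  1  2  2  3  3  3  3  3  3  4  4
 A  0  1  2  3  3  4  4  4  4  4  4  4
 C  0  1  2  3  3  4  4  5  5  5  5  5
 A  0  1  2  3  3  4  5  5  6  6  6  6
 A  0  1  2  3  3  4  5  5  6  7  7  7
 T  0  1  2  3  4  4  5  5  6  7  7  7
 G  0  1  2  3  4  4  5  5  6  7  8  8
dp[11][11] = 8. One LCS (by backtracking along matches): GTTACAAG.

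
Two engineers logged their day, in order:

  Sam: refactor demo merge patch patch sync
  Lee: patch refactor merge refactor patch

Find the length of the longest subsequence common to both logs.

3

One common subsequence of length 3: refactor at Sam[1]=Lee[2], merge at Sam[3]=Lee[3], patch at Sam[5]=Lee[5]. dp[6][5] = 3 confirms this is the maximum.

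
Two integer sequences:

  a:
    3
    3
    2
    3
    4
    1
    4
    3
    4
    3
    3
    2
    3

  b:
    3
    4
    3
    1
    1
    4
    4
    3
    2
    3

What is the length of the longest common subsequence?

One common subsequence of length 8: 3 (a #1, b #1); then 3 (a #2, b #3); then 1 (a #6, b #5); then 4 (a #7, b #6); then 4 (a #9, b #7); then 3 (a #11, b #8); then 2 (a #12, b #9); then 3 (a #13, b #10), and the DP table's final entry dp[13][10] is also 8, so no common subsequence is longer.

8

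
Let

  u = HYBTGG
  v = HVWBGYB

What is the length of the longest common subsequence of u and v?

Pick H at u[1]=v[1], Y at u[2]=v[6], B at u[3]=v[7]; all 3 characters appear in both, in order. Since dp[6][7] = 3, nothing longer is possible.

3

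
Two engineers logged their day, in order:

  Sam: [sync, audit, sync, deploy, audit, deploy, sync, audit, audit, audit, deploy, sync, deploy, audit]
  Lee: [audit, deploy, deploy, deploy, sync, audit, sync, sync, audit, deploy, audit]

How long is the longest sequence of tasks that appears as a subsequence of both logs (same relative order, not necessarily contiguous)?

Pick audit [2,1] → deploy [4,3] → deploy [6,4] → sync [7,5] → audit [8,6] → audit [10,9] → deploy [13,10] → audit [14,11]; all 8 tasks appear in both, in order, and the DP table's final entry dp[14][11] is also 8, so no common subsequence is longer.

8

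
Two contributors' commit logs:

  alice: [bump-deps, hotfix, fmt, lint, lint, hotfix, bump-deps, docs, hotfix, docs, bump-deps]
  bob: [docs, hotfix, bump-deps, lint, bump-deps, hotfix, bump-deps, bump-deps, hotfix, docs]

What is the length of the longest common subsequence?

Pick bump-deps (alice #1, bob #3), lint (alice #4, bob #4), hotfix (alice #6, bob #6), bump-deps (alice #7, bob #8), hotfix (alice #9, bob #9), docs (alice #10, bob #10); all 6 commits appear in both, in order, and the DP table's final entry dp[11][10] is also 6, so no common subsequence is longer.

6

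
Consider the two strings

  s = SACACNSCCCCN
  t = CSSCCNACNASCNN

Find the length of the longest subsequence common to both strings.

Match S at s[1]=t[3]; then C at s[3]=t[5]; then A at s[4]=t[7]; then C at s[5]=t[8]; then N at s[6]=t[9]; then S at s[7]=t[11]; then C at s[8]=t[12]; then N at s[12]=t[14] — 8 characters in the same relative order in both, and the DP table's final entry dp[12][14] is also 8, so no common subsequence is longer.

8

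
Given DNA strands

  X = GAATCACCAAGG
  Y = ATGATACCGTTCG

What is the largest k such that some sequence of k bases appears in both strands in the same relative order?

8

Taking G (X #1, Y #3); then A (X #3, Y #4); then T (X #4, Y #5); then A (X #6, Y #6); then C (X #7, Y #7); then C (X #8, Y #8); then G (X #11, Y #9); then G (X #12, Y #13) gives a common subsequence of length 8. dp[12][13] = 8 confirms this is the maximum.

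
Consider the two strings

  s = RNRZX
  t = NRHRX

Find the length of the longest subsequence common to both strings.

3

Pick R [1,2], R [3,4], X [5,5]; all 3 characters appear in both, in order. The LCS DP gives dp[5][5] = 3, so this is optimal.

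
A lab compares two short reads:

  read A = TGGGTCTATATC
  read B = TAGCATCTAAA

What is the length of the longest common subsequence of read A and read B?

7

Taking T (read A #1, read B #1), G (read A #2, read B #3), T (read A #5, read B #6), C (read A #6, read B #7), T (read A #7, read B #8), A (read A #8, read B #10), A (read A #10, read B #11) gives a common subsequence of length 7. dp[12][11] = 7 confirms this is the maximum.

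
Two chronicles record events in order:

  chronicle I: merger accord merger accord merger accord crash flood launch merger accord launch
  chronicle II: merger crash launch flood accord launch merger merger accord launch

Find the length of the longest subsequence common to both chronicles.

7

Match merger at chronicle I[5]=chronicle II[1], crash at chronicle I[7]=chronicle II[2], flood at chronicle I[8]=chronicle II[4], launch at chronicle I[9]=chronicle II[6], merger at chronicle I[10]=chronicle II[8], accord at chronicle I[11]=chronicle II[9], launch at chronicle I[12]=chronicle II[10] — 7 events in the same relative order in both. The LCS DP gives dp[12][10] = 7, so this is optimal.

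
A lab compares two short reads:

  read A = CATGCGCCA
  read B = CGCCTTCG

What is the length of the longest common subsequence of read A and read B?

Match C [1,1] → G [4,2] → C [5,3] → C [7,4] → C [8,7] — 5 bases in the same relative order in both, and the DP table's final entry dp[9][8] is also 5, so no common subsequence is longer.

5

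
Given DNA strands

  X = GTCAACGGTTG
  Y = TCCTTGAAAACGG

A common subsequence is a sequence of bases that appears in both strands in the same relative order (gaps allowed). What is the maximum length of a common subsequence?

7

Pick T (X #2, Y #1); then C (X #3, Y #3); then A (X #4, Y #9); then A (X #5, Y #10); then C (X #6, Y #11); then G (X #8, Y #12); then G (X #11, Y #13); all 7 bases appear in both, in order. dp[11][13] = 7 confirms this is the maximum.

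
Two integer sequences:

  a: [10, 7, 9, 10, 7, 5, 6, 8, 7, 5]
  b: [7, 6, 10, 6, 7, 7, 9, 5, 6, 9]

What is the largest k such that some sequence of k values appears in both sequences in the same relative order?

5

Match 10 at a[1]=b[3], 7 at a[2]=b[6], 9 at a[3]=b[7], 5 at a[6]=b[8], 6 at a[7]=b[9] — 5 values in the same relative order in both. Since dp[10][10] = 5, nothing longer is possible.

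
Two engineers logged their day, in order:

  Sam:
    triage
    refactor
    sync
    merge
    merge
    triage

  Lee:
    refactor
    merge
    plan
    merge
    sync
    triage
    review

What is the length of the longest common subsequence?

4

One common subsequence of length 4: refactor (Sam #2, Lee #1) → merge (Sam #4, Lee #2) → merge (Sam #5, Lee #4) → triage (Sam #6, Lee #6). dp[6][7] = 4 confirms this is the maximum.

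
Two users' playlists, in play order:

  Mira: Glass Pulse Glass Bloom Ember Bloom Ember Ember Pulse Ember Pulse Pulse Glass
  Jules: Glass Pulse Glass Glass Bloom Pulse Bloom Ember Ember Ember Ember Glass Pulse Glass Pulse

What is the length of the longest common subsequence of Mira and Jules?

Match Glass at Mira[1]=Jules[1] → Pulse at Mira[2]=Jules[2] → Glass at Mira[3]=Jules[4] → Bloom at Mira[4]=Jules[7] → Ember at Mira[5]=Jules[8] → Ember at Mira[7]=Jules[9] → Ember at Mira[8]=Jules[10] → Ember at Mira[10]=Jules[11] → Pulse at Mira[11]=Jules[13] → Pulse at Mira[12]=Jules[15] — 10 songs in the same relative order in both. The LCS DP gives dp[13][15] = 10, so this is optimal.

10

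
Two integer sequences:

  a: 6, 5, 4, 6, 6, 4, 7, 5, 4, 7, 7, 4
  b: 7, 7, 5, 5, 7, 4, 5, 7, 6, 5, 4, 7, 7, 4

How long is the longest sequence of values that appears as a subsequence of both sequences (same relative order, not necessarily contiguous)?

Pick 5 [2,4], then 4 [3,6], then 6 [5,9], then 5 [8,10], then 4 [9,11], then 7 [10,12], then 7 [11,13], then 4 [12,14]; all 8 values appear in both, in order. dp[12][14] = 8 confirms this is the maximum.

8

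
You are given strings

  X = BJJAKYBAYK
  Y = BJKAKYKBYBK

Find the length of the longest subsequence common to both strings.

8

Taking B (X #1, Y #1), then J (X #2, Y #2), then A (X #4, Y #4), then K (X #5, Y #5), then Y (X #6, Y #6), then B (X #7, Y #8), then Y (X #9, Y #9), then K (X #10, Y #11) gives a common subsequence of length 8. Since dp[10][11] = 8, nothing longer is possible.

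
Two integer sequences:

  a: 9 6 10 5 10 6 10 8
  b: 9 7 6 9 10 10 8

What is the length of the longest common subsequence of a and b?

5

Taking 9 (a #1, b #1); then 6 (a #2, b #3); then 10 (a #5, b #5); then 10 (a #7, b #6); then 8 (a #8, b #7) gives a common subsequence of length 5, and the DP table's final entry dp[8][7] is also 5, so no common subsequence is longer.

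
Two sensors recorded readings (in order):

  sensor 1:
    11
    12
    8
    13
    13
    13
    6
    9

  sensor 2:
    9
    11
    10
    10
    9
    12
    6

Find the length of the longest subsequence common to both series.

3

One common subsequence of length 3: 11 at sensor 1[1]=sensor 2[2], then 12 at sensor 1[2]=sensor 2[6], then 6 at sensor 1[7]=sensor 2[7]. dp[8][7] = 3 confirms this is the maximum.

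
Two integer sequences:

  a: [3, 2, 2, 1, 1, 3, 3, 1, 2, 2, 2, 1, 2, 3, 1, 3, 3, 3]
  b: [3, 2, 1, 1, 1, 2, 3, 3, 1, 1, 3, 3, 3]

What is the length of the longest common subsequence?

One common subsequence of length 11: 3 [1,1] → 2 [2,2] → 1 [4,4] → 1 [5,5] → 3 [6,7] → 3 [7,8] → 1 [12,9] → 1 [15,10] → 3 [16,11] → 3 [17,12] → 3 [18,13]. Since dp[18][13] = 11, nothing longer is possible.

11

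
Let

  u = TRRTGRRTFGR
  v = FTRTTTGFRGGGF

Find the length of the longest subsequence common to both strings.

One common subsequence of length 6: T (u #1, v #2), R (u #2, v #3), T (u #4, v #6), G (u #5, v #7), R (u #6, v #9), F (u #9, v #13). dp[11][13] = 6 confirms this is the maximum.

6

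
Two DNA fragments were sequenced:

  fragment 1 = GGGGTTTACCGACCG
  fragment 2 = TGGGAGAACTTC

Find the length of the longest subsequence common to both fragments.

8

Taking G [1,2] → G [2,3] → G [3,4] → G [4,6] → A [8,7] → A [12,8] → C [13,9] → C [14,12] gives a common subsequence of length 8. The LCS DP gives dp[15][12] = 8, so this is optimal.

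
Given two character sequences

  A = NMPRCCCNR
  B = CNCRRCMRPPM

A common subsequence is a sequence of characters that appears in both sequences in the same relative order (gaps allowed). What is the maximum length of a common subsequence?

4

Let dp[i][j] be the LCS length of the first i characters of A and the first j characters of B. dp[i][j] = dp[i-1][j-1]+1 when the i-th and j-th characters match, else max(dp[i-1][j], dp[i][j-1]).
    ·  C  N  C  R  R  C  M  R  P  P  M
 ·  0  0  0  0  0  0  0  0  0  0  0  0
 N  0  0  1  1  1  1  1  1  1  1  1  1
 M  0  0  1  1  1  1  1  2  2  2  2  2
 P  0  0  1  1  1  1  1  2  2  3  3  3
 R  0  0  1  1  2  2  2  2  3  3  3  3
 C  0  1  1  2  2  2  3  3  3  3  3  3
 C  0  1  1  2  2  2  3  3  3  3  3  3
 C  0  1  1  2  2  2  3  3  3  3  3  3
 N  0  1  2  2  2  2  3  3  3  3  3  3
 R  0  1  2  2  3  3  3  3  4  4  4  4
dp[9][11] = 4. One LCS (by backtracking along matches): NRCR.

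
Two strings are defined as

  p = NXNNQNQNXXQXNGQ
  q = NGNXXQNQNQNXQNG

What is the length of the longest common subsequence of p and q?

11

Taking N at p[1]=q[3], then X at p[2]=q[5], then N at p[4]=q[7], then Q at p[5]=q[8], then N at p[6]=q[9], then Q at p[7]=q[10], then N at p[8]=q[11], then X at p[10]=q[12], then Q at p[11]=q[13], then N at p[13]=q[14], then G at p[14]=q[15] gives a common subsequence of length 11, and the DP table's final entry dp[15][15] is also 11, so no common subsequence is longer.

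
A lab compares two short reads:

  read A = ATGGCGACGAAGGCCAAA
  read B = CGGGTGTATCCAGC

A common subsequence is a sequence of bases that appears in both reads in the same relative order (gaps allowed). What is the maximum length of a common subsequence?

8

Taking G (read A #3, read B #3), then G (read A #4, read B #4), then G (read A #6, read B #6), then A (read A #7, read B #8), then C (read A #8, read B #11), then A (read A #11, read B #12), then G (read A #13, read B #13), then C (read A #15, read B #14) gives a common subsequence of length 8, and the DP table's final entry dp[18][14] is also 8, so no common subsequence is longer.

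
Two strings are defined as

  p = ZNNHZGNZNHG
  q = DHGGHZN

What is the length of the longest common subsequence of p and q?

4

Taking H [4,2], G [6,4], Z [8,6], N [9,7] gives a common subsequence of length 4, and the DP table's final entry dp[11][7] is also 4, so no common subsequence is longer.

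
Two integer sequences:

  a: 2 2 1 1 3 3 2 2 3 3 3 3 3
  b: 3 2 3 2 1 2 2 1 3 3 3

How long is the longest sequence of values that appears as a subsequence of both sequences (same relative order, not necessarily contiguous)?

Let dp[i][j] be the LCS length of the first i values of a and the first j values of b. dp[i][j] = dp[i-1][j-1]+1 when the i-th and j-th values match, else max(dp[i-1][j], dp[i][j-1]).
    ·  3  2  3  2  1  2  2  1  3  3  3
 ·  0  0  0  0  0  0  0  0  0  0  0  0
 2  0  0  1  1  1  1  1  1  1  1  1  1
 2  0  0  1  1  2  2  2  2  2  2  2  2
 1  0  0  1  1  2  3  3  3  3  3  3  3
 1  0  0  1  1  2  3  3  3  4  4  4  4
 3  0  1  1  2  2  3  3  3  4  5  5  5
 3  0  1  1  2  2  3  3  3  4  5  6  6
 2  0  1  2  2  3  3  4  4  4  5  6  6
 2  0  1  2  2  3  3  4  5  5  5  6  6
 3  0  1  2  3  3  3  4  5  5  6  6  7
 3  0  1  2  3  3  3  4  5  5  6  7  7
 3  0  1  2  3  3  3  4  5  5  6  7  8
 3  0  1  2  3  3  3  4  5  5  6  7  8
 3  0  1  2  3  3  3  4  5  5  6  7  8
dp[13][11] = 8. One LCS (by backtracking along matches): 2, 2, 1, 2, 2, 3, 3, 3.

8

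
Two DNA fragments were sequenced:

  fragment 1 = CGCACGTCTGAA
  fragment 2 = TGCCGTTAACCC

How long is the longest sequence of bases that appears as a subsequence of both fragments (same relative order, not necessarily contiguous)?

Let dp[i][j] be the LCS length of the first i bases of fragment 1 and the first j bases of fragment 2. dp[i][j] = dp[i-1][j-1]+1 when the i-th and j-th bases match, else max(dp[i-1][j], dp[i][j-1]).
    ·  T  G  C  C  G  T  T  A  A  C  C  C
 ·  0  0  0  0  0  0  0  0  0  0  0  0  0
 C  0  0  0  1  1  1  1  1  1  1  1  1  1
 G  0  0  1  1  1  2  2  2  2  2  2  2  2
 C  0  0  1  2  2  2  2  2  2  2  3  3  3
 A  0  0  1  2  2  2  2  2  3  3  3  3  3
 C  0  0  1  2  3  3  3  3  3  3  4  4  4
 G  0  0  1  2  3  4  4  4  4  4  4  4  4
 T  0  1  1  2  3  4  5  5  5  5  5  5  5
 C  0  1  1  2  3  4  5  5  5  5  6  6  6
 T  0  1  1  2  3  4  5  6  6  6  6  6  6
 G  0  1  2  2  3  4  5  6  6  6  6  6  6
 A  0  1  2  2  3  4  5  6  7  7  7  7  7
 A  0  1  2  2  3  4  5  6  7  8  8  8  8
dp[12][12] = 8. One LCS (by backtracking along matches): GCCGTTAA.

8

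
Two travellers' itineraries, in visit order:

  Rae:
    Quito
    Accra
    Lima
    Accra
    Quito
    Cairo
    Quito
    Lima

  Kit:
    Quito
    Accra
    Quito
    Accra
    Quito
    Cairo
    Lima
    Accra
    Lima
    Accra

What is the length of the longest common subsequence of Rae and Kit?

One common subsequence of length 6: Quito [1,1] → Accra [2,2] → Accra [4,4] → Quito [5,5] → Cairo [6,6] → Lima [8,9]. The LCS DP gives dp[8][10] = 6, so this is optimal.

6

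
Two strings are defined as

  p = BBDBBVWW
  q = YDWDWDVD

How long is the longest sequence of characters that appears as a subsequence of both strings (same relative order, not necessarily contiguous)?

3

Pick D (p #3, q #2); then W (p #7, q #3); then W (p #8, q #5); all 3 characters appear in both, in order, and the DP table's final entry dp[8][8] is also 3, so no common subsequence is longer.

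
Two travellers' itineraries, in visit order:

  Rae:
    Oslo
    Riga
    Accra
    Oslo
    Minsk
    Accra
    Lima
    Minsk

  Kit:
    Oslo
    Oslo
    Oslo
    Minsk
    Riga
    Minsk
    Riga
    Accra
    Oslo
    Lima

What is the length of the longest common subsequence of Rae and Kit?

5

Match Oslo [1,3]; then Riga [2,7]; then Accra [3,8]; then Oslo [4,9]; then Lima [7,10] — 5 stops in the same relative order in both. The LCS DP gives dp[8][10] = 5, so this is optimal.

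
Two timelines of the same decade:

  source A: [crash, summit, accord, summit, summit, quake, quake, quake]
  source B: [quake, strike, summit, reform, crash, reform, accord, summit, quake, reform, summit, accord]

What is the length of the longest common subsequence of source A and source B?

Pick crash (source A #1, source B #5) → accord (source A #3, source B #7) → summit (source A #4, source B #8) → summit (source A #5, source B #11); all 4 events appear in both, in order. dp[8][12] = 4 confirms this is the maximum.

4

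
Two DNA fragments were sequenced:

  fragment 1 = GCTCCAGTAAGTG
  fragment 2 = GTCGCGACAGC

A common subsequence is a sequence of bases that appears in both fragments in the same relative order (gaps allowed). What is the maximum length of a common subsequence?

Let dp[i][j] be the LCS length of the first i bases of fragment 1 and the first j bases of fragment 2. dp[i][j] = dp[i-1][j-1]+1 when the i-th and j-th bases match, else max(dp[i-1][j], dp[i][j-1]).
    ·  G  T  C  G  C  G  A  C  A  G  C
 ·  0  0  0  0  0  0  0  0  0  0  0  0
 G  0  1  1  1  1  1  1  1  1  1  1  1
 C  0  1  1  2  2  2  2  2  2  2  2  2
 T  0  1  2  2  2  2  2  2  2  2  2  2
 C  0  1  2  3  3  3  3  3  3  3  3  3
 C  0  1  2  3  3  4  4  4  4  4  4  4
 A  0  1  2  3  3  4  4  5  5  5  5  5
 G  0  1  2  3  4  4  5  5  5  5  6  6
 T  0  1  2  3  4  4  5  5  5  5  6  6
 A  0  1  2  3  4  4  5  6  6  6  6  6
 A  0  1  2  3  4  4  5  6  6  7  7  7
 G  0  1  2  3  4  4  5  6  6  7  8  8
 T  0  1  2  3  4  4  5  6  6  7  8  8
 G  0  1  2  3  4  4  5  6  6  7  8  8
dp[13][11] = 8. One LCS (by backtracking along matches): GTCCGAAG.

8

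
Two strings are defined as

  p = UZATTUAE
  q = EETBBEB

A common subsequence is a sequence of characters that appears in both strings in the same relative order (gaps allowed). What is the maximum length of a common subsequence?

2

Let dp[i][j] be the LCS length of the first i characters of p and the first j characters of q. dp[i][j] = dp[i-1][j-1]+1 when the i-th and j-th characters match, else max(dp[i-1][j], dp[i][j-1]).
    ·  E  E  T  B  B  E  B
 ·  0  0  0  0  0  0  0  0
 U  0  0  0  0  0  0  0  0
 Z  0  0  0  0  0  0  0  0
 A  0  0  0  0  0  0  0  0
 T  0  0  0  1  1  1  1  1
 T  0  0  0  1  1  1  1  1
 U  0  0  0  1  1  1  1  1
 A  0  0  0  1  1  1  1  1
 E  0  1  1  1  1  1  2  2
dp[8][7] = 2. One LCS (by backtracking along matches): TE.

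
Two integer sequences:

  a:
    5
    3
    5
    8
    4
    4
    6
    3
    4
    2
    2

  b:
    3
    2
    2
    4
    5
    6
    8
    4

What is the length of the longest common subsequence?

Taking 3 (a #2, b #1) → 5 (a #3, b #5) → 8 (a #4, b #7) → 4 (a #9, b #8) gives a common subsequence of length 4. dp[11][8] = 4 confirms this is the maximum.

4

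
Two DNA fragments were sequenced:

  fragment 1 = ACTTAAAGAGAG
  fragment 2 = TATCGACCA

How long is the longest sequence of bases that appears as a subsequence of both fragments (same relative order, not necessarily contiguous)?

Match A at fragment 1[1]=fragment 2[2] → C at fragment 1[2]=fragment 2[4] → G at fragment 1[8]=fragment 2[5] → A at fragment 1[9]=fragment 2[6] → A at fragment 1[11]=fragment 2[9] — 5 bases in the same relative order in both. dp[12][9] = 5 confirms this is the maximum.

5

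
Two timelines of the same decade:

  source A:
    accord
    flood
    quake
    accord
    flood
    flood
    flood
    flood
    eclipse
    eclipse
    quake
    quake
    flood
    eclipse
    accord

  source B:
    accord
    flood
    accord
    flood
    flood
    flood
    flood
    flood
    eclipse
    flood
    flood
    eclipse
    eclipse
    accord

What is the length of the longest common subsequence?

Pick accord (source A #1, source B #1); then flood (source A #2, source B #2); then accord (source A #4, source B #3); then flood (source A #5, source B #5); then flood (source A #6, source B #6); then flood (source A #7, source B #7); then flood (source A #8, source B #8); then eclipse (source A #9, source B #9); then eclipse (source A #10, source B #12); then eclipse (source A #14, source B #13); then accord (source A #15, source B #14); all 11 events appear in both, in order. The LCS DP gives dp[15][14] = 11, so this is optimal.

11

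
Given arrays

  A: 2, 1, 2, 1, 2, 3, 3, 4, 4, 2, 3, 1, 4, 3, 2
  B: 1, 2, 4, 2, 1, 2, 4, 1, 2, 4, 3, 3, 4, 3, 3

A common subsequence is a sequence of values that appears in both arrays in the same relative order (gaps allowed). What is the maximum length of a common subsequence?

10

Pick 2 at A[1]=B[4], 1 at A[2]=B[5], 2 at A[3]=B[6], 1 at A[4]=B[8], 2 at A[5]=B[9], 3 at A[6]=B[11], 3 at A[7]=B[12], 4 at A[9]=B[13], 3 at A[11]=B[14], 3 at A[14]=B[15]; all 10 values appear in both, in order, and the DP table's final entry dp[15][15] is also 10, so no common subsequence is longer.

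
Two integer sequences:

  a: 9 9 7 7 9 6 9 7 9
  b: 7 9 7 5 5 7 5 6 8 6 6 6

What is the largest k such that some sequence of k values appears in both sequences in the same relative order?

Match 9 (a #2, b #2) → 7 (a #3, b #3) → 7 (a #4, b #6) → 6 (a #6, b #12) — 4 values in the same relative order in both. Since dp[9][12] = 4, nothing longer is possible.

4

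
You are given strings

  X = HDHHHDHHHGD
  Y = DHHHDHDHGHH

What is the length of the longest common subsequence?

8

One common subsequence of length 8: H [1,2], H [3,3], H [4,4], H [5,6], D [6,7], H [7,8], H [8,10], H [9,11]. The LCS DP gives dp[11][11] = 8, so this is optimal.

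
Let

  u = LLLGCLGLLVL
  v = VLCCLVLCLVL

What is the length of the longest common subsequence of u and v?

Match L at u[1]=v[2], then L at u[2]=v[5], then L at u[3]=v[7], then C at u[5]=v[8], then L at u[9]=v[9], then V at u[10]=v[10], then L at u[11]=v[11] — 7 characters in the same relative order in both. The LCS DP gives dp[11][11] = 7, so this is optimal.

7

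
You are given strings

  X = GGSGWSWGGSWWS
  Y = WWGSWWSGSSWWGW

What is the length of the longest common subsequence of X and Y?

Taking G at X[2]=Y[3], S at X[3]=Y[4], W at X[5]=Y[6], S at X[6]=Y[7], G at X[8]=Y[8], S at X[10]=Y[10], W at X[11]=Y[12], W at X[12]=Y[14] gives a common subsequence of length 8, and the DP table's final entry dp[13][14] is also 8, so no common subsequence is longer.

8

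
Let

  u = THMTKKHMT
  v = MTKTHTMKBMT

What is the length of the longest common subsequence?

6

Pick T [1,4], then H [2,5], then M [3,7], then K [5,8], then M [8,10], then T [9,11]; all 6 characters appear in both, in order. dp[9][11] = 6 confirms this is the maximum.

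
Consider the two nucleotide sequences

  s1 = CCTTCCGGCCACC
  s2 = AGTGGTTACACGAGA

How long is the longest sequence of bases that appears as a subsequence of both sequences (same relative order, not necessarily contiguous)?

7

Pick T (s1 #3, s2 #6); then T (s1 #4, s2 #7); then C (s1 #5, s2 #9); then C (s1 #6, s2 #11); then G (s1 #7, s2 #12); then G (s1 #8, s2 #14); then A (s1 #11, s2 #15); all 7 bases appear in both, in order. dp[13][15] = 7 confirms this is the maximum.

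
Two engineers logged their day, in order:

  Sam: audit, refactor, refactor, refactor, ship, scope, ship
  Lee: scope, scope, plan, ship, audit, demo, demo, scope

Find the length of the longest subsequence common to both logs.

Match audit [1,5], scope [6,8] — 2 tasks in the same relative order in both. The LCS DP gives dp[7][8] = 2, so this is optimal.

2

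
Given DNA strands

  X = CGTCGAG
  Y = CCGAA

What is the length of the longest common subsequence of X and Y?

Let dp[i][j] be the LCS length of the first i bases of X and the first j bases of Y. dp[i][j] = dp[i-1][j-1]+1 when the i-th and j-th bases match, else max(dp[i-1][j], dp[i][j-1]).
    ·  C  C  G  A  A
 ·  0  0  0  0  0  0
 C  0  1  1  1  1  1
 G  0  1  1  2  2  2
 T  0  1  1  2  2  2
 C  0  1  2  2  2  2
 G  0  1  2  3  3  3
 A  0  1  2  3  4  4
 G  0  1  2  3  4  4
dp[7][5] = 4. One LCS (by backtracking along matches): CCGA.

4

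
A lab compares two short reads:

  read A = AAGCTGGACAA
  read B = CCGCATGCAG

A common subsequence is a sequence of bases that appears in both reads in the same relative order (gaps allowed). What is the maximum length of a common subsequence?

Let dp[i][j] be the LCS length of the first i bases of read A and the first j bases of read B. dp[i][j] = dp[i-1][j-1]+1 when the i-th and j-th bases match, else max(dp[i-1][j], dp[i][j-1]).
    ·  C  C  G  C  A  T  G  C  A  G
 ·  0  0  0  0  0  0  0  0  0  0  0
 A  0  0  0  0  0  1  1  1  1  1  1
 A  0  0  0  0  0  1  1  1  1  2  2
 G  0  0  0  1  1  1  1  2  2  2  3
 C  0  1  1  1  2  2  2  2  3  3  3
 T  0  1  1  1  2  2  3  3  3  3  3
 G  0  1  1  2  2  2  3  4  4  4  4
 G  0  1  1  2  2  2  3  4  4  4  5
 A  0  1  1  2  2  3  3  4  4  5  5
 C  0  1  2  2  3  3  3  4  5  5  5
 A  0  1  2  2  3  4  4  4  5  6  6
 A  0  1  2  2  3  4  4  4  5  6  6
dp[11][10] = 6. One LCS (by backtracking along matches): GCTGCA.

6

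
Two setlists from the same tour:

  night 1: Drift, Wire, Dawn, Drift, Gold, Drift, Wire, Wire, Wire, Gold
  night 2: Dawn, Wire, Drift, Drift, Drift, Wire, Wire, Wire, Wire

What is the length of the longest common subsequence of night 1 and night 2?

6

Match Drift [1,3] → Drift [4,4] → Drift [6,5] → Wire [7,7] → Wire [8,8] → Wire [9,9] — 6 songs in the same relative order in both. Since dp[10][9] = 6, nothing longer is possible.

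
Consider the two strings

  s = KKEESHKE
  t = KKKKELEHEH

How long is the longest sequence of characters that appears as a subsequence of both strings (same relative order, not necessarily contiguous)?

6

Pick K [1,3], K [2,4], E [3,5], E [4,7], H [6,8], E [8,9]; all 6 characters appear in both, in order, and the DP table's final entry dp[8][10] is also 6, so no common subsequence is longer.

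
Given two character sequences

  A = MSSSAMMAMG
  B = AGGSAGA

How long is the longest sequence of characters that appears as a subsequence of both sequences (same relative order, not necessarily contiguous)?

3

Pick S at A[4]=B[4], then A at A[5]=B[5], then A at A[8]=B[7]; all 3 characters appear in both, in order, and the DP table's final entry dp[10][7] is also 3, so no common subsequence is longer.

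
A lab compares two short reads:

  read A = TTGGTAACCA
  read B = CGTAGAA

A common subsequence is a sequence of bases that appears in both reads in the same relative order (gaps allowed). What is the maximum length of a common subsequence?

Let dp[i][j] be the LCS length of the first i bases of read A and the first j bases of read B. dp[i][j] = dp[i-1][j-1]+1 when the i-th and j-th bases match, else max(dp[i-1][j], dp[i][j-1]).
    ·  C  G  T  A  G  A  A
 ·  0  0  0  0  0  0  0  0
 T  0  0  0  1  1  1  1  1
 T  0  0  0  1  1  1  1  1
 G  0  0  1  1  1  2  2  2
 G  0  0  1  1  1  2  2  2
 T  0  0  1  2  2  2  2  2
 A  0  0  1  2  3  3  3  3
 A  0  0  1  2  3  3  4  4
 C  0  1  1  2  3  3  4  4
 C  0  1  1  2  3  3  4  4
 A  0  1  1  2  3  3  4  5
dp[10][7] = 5. One LCS (by backtracking along matches): GTAAA.

5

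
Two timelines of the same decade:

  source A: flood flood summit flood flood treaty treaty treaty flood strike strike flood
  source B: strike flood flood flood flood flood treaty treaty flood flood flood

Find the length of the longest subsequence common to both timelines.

8

Taking flood at source A[1]=source B[3] → flood at source A[2]=source B[4] → flood at source A[4]=source B[5] → flood at source A[5]=source B[6] → treaty at source A[6]=source B[7] → treaty at source A[7]=source B[8] → flood at source A[9]=source B[10] → flood at source A[12]=source B[11] gives a common subsequence of length 8, and the DP table's final entry dp[12][11] is also 8, so no common subsequence is longer.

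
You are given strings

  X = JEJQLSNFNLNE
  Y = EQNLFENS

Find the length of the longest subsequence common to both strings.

Taking E [2,1] → Q [4,2] → L [5,4] → F [8,5] → N [9,7] gives a common subsequence of length 5. dp[12][8] = 5 confirms this is the maximum.

5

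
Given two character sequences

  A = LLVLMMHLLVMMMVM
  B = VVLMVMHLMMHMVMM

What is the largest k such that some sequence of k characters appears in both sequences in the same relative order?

One common subsequence of length 11: V at A[3]=B[2], L at A[4]=B[3], M at A[5]=B[4], M at A[6]=B[6], H at A[7]=B[7], L at A[9]=B[8], M at A[11]=B[9], M at A[12]=B[10], M at A[13]=B[12], V at A[14]=B[13], M at A[15]=B[15]. The LCS DP gives dp[15][15] = 11, so this is optimal.

11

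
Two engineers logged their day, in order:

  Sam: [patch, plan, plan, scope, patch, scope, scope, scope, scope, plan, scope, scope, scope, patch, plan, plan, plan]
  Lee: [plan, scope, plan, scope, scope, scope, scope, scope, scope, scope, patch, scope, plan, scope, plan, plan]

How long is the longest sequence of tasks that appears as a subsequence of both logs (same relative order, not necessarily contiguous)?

13

Pick plan at Sam[2]=Lee[1], plan at Sam[3]=Lee[3], scope at Sam[4]=Lee[4], scope at Sam[6]=Lee[5], scope at Sam[7]=Lee[6], scope at Sam[8]=Lee[7], scope at Sam[9]=Lee[8], scope at Sam[11]=Lee[9], scope at Sam[12]=Lee[10], scope at Sam[13]=Lee[12], plan at Sam[15]=Lee[13], plan at Sam[16]=Lee[15], plan at Sam[17]=Lee[16]; all 13 tasks appear in both, in order, and the DP table's final entry dp[17][16] is also 13, so no common subsequence is longer.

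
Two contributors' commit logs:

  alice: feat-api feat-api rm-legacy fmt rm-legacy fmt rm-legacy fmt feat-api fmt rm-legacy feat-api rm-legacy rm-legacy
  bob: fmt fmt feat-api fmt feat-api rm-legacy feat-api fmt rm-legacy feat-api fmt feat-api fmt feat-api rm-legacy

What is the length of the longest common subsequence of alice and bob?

Taking feat-api (alice #1, bob #3), then feat-api (alice #2, bob #5), then rm-legacy (alice #3, bob #6), then fmt (alice #4, bob #8), then rm-legacy (alice #5, bob #9), then fmt (alice #8, bob #11), then feat-api (alice #9, bob #12), then fmt (alice #10, bob #13), then feat-api (alice #12, bob #14), then rm-legacy (alice #14, bob #15) gives a common subsequence of length 10. The LCS DP gives dp[14][15] = 10, so this is optimal.

10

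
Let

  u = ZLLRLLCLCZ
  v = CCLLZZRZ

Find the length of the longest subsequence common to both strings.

Taking L (u #2, v #3); then L (u #3, v #4); then R (u #4, v #7); then Z (u #10, v #8) gives a common subsequence of length 4. dp[10][8] = 4 confirms this is the maximum.

4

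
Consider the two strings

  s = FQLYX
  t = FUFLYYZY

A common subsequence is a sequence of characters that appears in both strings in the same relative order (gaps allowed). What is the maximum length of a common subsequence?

3

Let dp[i][j] be the LCS length of the first i characters of s and the first j characters of t. dp[i][j] = dp[i-1][j-1]+1 when the i-th and j-th characters match, else max(dp[i-1][j], dp[i][j-1]).
    ·  F  U  F  L  Y  Y  Z  Y
 ·  0  0  0  0  0  0  0  0  0
 F  0  1  1  1  1  1  1  1  1
 Q  0  1  1  1  1  1  1  1  1
 L  0  1  1  1  2  2  2  2  2
 Y  0  1  1  1  2  3  3  3  3
 X  0  1  1  1  2  3  3  3  3
dp[5][8] = 3. One LCS (by backtracking along matches): FLY.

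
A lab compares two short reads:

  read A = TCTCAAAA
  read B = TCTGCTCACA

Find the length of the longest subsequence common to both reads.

Pick T [1,3] → C [2,5] → T [3,6] → C [4,7] → A [5,8] → A [8,10]; all 6 bases appear in both, in order, and the DP table's final entry dp[8][10] is also 6, so no common subsequence is longer.

6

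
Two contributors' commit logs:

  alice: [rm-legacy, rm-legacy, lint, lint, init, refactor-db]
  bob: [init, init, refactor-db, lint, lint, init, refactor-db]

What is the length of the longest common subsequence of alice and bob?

4

Match lint [3,4]; then lint [4,5]; then init [5,6]; then refactor-db [6,7] — 4 commits in the same relative order in both. The LCS DP gives dp[6][7] = 4, so this is optimal.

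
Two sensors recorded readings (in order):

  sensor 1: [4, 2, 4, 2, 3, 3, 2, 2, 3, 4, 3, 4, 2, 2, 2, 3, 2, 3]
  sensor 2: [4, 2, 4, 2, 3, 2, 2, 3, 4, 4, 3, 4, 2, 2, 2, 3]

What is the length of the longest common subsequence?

15

Taking 4 [1,1] → 2 [2,2] → 4 [3,3] → 2 [4,4] → 3 [6,5] → 2 [7,6] → 2 [8,7] → 3 [9,8] → 4 [10,10] → 3 [11,11] → 4 [12,12] → 2 [14,13] → 2 [15,14] → 2 [17,15] → 3 [18,16] gives a common subsequence of length 15. Since dp[18][16] = 15, nothing longer is possible.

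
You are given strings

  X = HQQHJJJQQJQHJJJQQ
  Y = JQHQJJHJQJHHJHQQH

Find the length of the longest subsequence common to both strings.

Taking H [1,3], Q [3,4], J [5,5], J [6,6], J [7,8], Q [9,9], J [10,10], H [12,12], J [13,13], Q [16,15], Q [17,16] gives a common subsequence of length 11. Since dp[17][17] = 11, nothing longer is possible.

11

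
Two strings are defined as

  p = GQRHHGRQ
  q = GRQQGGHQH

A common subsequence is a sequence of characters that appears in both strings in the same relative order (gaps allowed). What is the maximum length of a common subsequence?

Pick G [1,1], then Q [2,4], then H [4,7], then H [5,9]; all 4 characters appear in both, in order. The LCS DP gives dp[8][9] = 4, so this is optimal.

4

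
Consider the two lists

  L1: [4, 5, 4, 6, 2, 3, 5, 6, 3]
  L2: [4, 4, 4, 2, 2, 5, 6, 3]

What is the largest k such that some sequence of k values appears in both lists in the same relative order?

6

Pick 4 [1,2] → 4 [3,3] → 2 [5,5] → 5 [7,6] → 6 [8,7] → 3 [9,8]; all 6 values appear in both, in order. dp[9][8] = 6 confirms this is the maximum.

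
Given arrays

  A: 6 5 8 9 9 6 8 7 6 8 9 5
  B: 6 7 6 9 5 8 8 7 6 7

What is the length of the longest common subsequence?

One common subsequence of length 6: 6 at A[1]=B[3] → 5 at A[2]=B[5] → 8 at A[3]=B[6] → 8 at A[7]=B[7] → 7 at A[8]=B[8] → 6 at A[9]=B[9]. The LCS DP gives dp[12][10] = 6, so this is optimal.

6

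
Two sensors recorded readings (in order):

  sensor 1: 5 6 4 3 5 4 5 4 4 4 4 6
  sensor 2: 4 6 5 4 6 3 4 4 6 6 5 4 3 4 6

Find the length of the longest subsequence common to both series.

Pick 5 [1,3] → 6 [2,5] → 4 [3,7] → 4 [6,8] → 5 [7,11] → 4 [8,12] → 4 [11,14] → 6 [12,15]; all 8 values appear in both, in order, and the DP table's final entry dp[12][15] is also 8, so no common subsequence is longer.

8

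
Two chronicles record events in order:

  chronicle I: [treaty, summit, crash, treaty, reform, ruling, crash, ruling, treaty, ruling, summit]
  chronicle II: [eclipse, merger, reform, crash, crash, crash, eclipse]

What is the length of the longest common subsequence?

Match crash (chronicle I #3, chronicle II #5), crash (chronicle I #7, chronicle II #6) — 2 events in the same relative order in both. dp[11][7] = 2 confirms this is the maximum.

2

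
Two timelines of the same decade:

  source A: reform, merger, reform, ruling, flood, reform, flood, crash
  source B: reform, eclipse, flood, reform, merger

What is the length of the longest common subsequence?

3

One common subsequence of length 3: reform [1,1]; then flood [5,3]; then reform [6,4]. dp[8][5] = 3 confirms this is the maximum.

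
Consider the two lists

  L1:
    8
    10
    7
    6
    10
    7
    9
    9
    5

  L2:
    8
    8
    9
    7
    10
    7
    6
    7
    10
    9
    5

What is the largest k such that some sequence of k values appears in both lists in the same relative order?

7

Match 8 [1,2]; then 10 [2,5]; then 7 [3,6]; then 6 [4,7]; then 10 [5,9]; then 9 [8,10]; then 5 [9,11] — 7 values in the same relative order in both. dp[9][11] = 7 confirms this is the maximum.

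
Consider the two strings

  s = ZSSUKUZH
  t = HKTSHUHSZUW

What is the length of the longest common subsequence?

Let dp[i][j] be the LCS length of the first i characters of s and the first j characters of t. dp[i][j] = dp[i-1][j-1]+1 when the i-th and j-th characters match, else max(dp[i-1][j], dp[i][j-1]).
    ·  H  K  T  S  H  U  H  S  Z  U  W
 ·  0  0  0  0  0  0  0  0  0  0  0  0
 Z  0  0  0  0  0  0  0  0  0  1  1  1
 S  0  0  0  0  1  1  1  1  1  1  1  1
 S  0  0  0  0  1  1  1  1  2  2  2  2
 U  0  0  0  0  1  1  2  2  2  2  3  3
 K  0  0  1  1  1  1  2  2  2  2  3  3
 U  0  0  1  1  1  1  2  2  2  2  3  3
 Z  0  0  1  1  1  1  2  2  2  3  3  3
 H  0  1  1  1  1  2  2  3  3  3  3  3
dp[8][11] = 3. One LCS (by backtracking along matches): SSU.

3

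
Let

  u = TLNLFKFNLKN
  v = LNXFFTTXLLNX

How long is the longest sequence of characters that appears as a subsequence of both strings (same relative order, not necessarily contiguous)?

Let dp[i][j] be the LCS length of the first i characters of u and the first j characters of v. dp[i][j] = dp[i-1][j-1]+1 when the i-th and j-th characters match, else max(dp[i-1][j], dp[i][j-1]).
    ·  L  N  X  F  F  T  T  X  L  L  N  X
 ·  0  0  0  0  0  0  0  0  0  0  0  0  0
 T  0  0  0  0  0  0  1  1  1  1  1  1  1
 L  0  1  1  1  1  1  1  1  1  2  2  2  2
 N  0  1  2  2  2  2  2  2  2  2  2  3  3
 L  0  1  2  2  2  2  2  2  2  3  3  3  3
 F  0  1  2  2  3  3  3  3  3  3  3  3  3
 K  0  1  2  2  3  3  3  3  3  3  3  3  3
 F  0  1  2  2  3  4  4  4  4  4  4  4  4
 N  0  1  2  2  3  4  4  4  4  4  4  5  5
 L  0  1  2  2  3  4  4  4  4  5  5  5  5
 K  0  1  2  2  3  4  4  4  4  5  5  5  5
 N  0  1  2  2  3  4  4  4  4  5  5  6  6
dp[11][12] = 6. One LCS (by backtracking along matches): LNFFLN.

6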